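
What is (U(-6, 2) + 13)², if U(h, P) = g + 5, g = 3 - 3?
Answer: 324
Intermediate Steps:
g = 0
U(h, P) = 5 (U(h, P) = 0 + 5 = 5)
(U(-6, 2) + 13)² = (5 + 13)² = 18² = 324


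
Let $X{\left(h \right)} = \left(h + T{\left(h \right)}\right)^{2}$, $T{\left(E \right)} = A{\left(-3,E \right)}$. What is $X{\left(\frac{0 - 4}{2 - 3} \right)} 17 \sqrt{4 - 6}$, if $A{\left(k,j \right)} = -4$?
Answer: $0$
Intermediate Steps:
$T{\left(E \right)} = -4$
$X{\left(h \right)} = \left(-4 + h\right)^{2}$ ($X{\left(h \right)} = \left(h - 4\right)^{2} = \left(-4 + h\right)^{2}$)
$X{\left(\frac{0 - 4}{2 - 3} \right)} 17 \sqrt{4 - 6} = \left(-4 + \frac{0 - 4}{2 - 3}\right)^{2} \cdot 17 \sqrt{4 - 6} = \left(-4 - \frac{4}{-1}\right)^{2} \cdot 17 \sqrt{-2} = \left(-4 - -4\right)^{2} \cdot 17 i \sqrt{2} = \left(-4 + 4\right)^{2} \cdot 17 i \sqrt{2} = 0^{2} \cdot 17 i \sqrt{2} = 0 \cdot 17 i \sqrt{2} = 0 i \sqrt{2} = 0$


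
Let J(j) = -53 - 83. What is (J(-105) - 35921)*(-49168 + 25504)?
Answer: 853252848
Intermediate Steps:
J(j) = -136
(J(-105) - 35921)*(-49168 + 25504) = (-136 - 35921)*(-49168 + 25504) = -36057*(-23664) = 853252848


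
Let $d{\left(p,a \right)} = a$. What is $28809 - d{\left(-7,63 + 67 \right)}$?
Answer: $28679$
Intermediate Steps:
$28809 - d{\left(-7,63 + 67 \right)} = 28809 - \left(63 + 67\right) = 28809 - 130 = 28679$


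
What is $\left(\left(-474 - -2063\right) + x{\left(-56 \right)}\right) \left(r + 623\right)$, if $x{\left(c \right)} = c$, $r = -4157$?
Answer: $-5417622$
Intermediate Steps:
$\left(\left(-474 - -2063\right) + x{\left(-56 \right)}\right) \left(r + 623\right) = \left(\left(-474 - -2063\right) - 56\right) \left(-4157 + 623\right) = \left(\left(-474 + 2063\right) - 56\right) \left(-3534\right) = \left(1589 - 56\right) \left(-3534\right) = 1533 \left(-3534\right) = -5417622$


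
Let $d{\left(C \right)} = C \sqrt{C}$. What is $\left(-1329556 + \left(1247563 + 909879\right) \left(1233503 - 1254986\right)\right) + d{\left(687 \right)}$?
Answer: $-46349656042 + 687 \sqrt{687} \approx -4.635 \cdot 10^{10}$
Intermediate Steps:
$d{\left(C \right)} = C^{\frac{3}{2}}$
$\left(-1329556 + \left(1247563 + 909879\right) \left(1233503 - 1254986\right)\right) + d{\left(687 \right)} = \left(-1329556 + \left(1247563 + 909879\right) \left(1233503 - 1254986\right)\right) + 687^{\frac{3}{2}} = \left(-1329556 + 2157442 \left(-21483\right)\right) + 687 \sqrt{687} = \left(-1329556 - 46348326486\right) + 687 \sqrt{687} = -46349656042 + 687 \sqrt{687}$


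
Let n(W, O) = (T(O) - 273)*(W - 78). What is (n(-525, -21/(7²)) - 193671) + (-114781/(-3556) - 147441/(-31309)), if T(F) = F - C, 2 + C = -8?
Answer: -553279645865/15904972 ≈ -34787.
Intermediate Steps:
C = -10 (C = -2 - 8 = -10)
T(F) = 10 + F (T(F) = F - 1*(-10) = F + 10 = 10 + F)
n(W, O) = (-263 + O)*(-78 + W) (n(W, O) = ((10 + O) - 273)*(W - 78) = (-263 + O)*(-78 + W))
(n(-525, -21/(7²)) - 193671) + (-114781/(-3556) - 147441/(-31309)) = ((20514 - 263*(-525) - (-1638)/(7²) - 21/(7²)*(-525)) - 193671) + (-114781/(-3556) - 147441/(-31309)) = ((20514 + 138075 - (-1638)/49 - 21/49*(-525)) - 193671) + (-114781*(-1/3556) - 147441*(-1/31309)) = ((20514 + 138075 - (-1638)/49 - 21*1/49*(-525)) - 193671) + (114781/3556 + 147441/31309) = ((20514 + 138075 - 78*(-3/7) - 3/7*(-525)) - 193671) + 4117978525/111334804 = ((20514 + 138075 + 234/7 + 225) - 193671) + 4117978525/111334804 = (1111932/7 - 193671) + 4117978525/111334804 = -243765/7 + 4117978525/111334804 = -553279645865/15904972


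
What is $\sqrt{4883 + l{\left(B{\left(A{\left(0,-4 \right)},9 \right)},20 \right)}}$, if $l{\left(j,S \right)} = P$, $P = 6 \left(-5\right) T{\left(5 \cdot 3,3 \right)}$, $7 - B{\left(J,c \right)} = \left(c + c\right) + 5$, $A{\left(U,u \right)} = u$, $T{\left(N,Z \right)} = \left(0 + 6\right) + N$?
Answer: $\sqrt{4253} \approx 65.215$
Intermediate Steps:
$T{\left(N,Z \right)} = 6 + N$
$B{\left(J,c \right)} = 2 - 2 c$ ($B{\left(J,c \right)} = 7 - \left(\left(c + c\right) + 5\right) = 7 - \left(2 c + 5\right) = 7 - \left(5 + 2 c\right) = 2 - 2 c$)
$P = -630$ ($P = 6 \left(-5\right) \left(6 + 5 \cdot 3\right) = - 30 \left(6 + 15\right) = \left(-30\right) 21 = -630$)
$l{\left(j,S \right)} = -630$
$\sqrt{4883 + l{\left(B{\left(A{\left(0,-4 \right)},9 \right)},20 \right)}} = \sqrt{4883 - 630} = \sqrt{4253}$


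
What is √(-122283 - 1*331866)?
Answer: 3*I*√50461 ≈ 673.91*I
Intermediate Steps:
√(-122283 - 1*331866) = √(-122283 - 331866) = √(-454149) = 3*I*√50461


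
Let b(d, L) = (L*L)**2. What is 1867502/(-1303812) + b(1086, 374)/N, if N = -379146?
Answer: -2125847912557217/41194592046 ≈ -51605.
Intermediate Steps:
b(d, L) = L**4 (b(d, L) = (L**2)**2 = L**4)
1867502/(-1303812) + b(1086, 374)/N = 1867502/(-1303812) + 374**4/(-379146) = 1867502*(-1/1303812) + 19565295376*(-1/379146) = -933751/651906 - 9782647688/189573 = -2125847912557217/41194592046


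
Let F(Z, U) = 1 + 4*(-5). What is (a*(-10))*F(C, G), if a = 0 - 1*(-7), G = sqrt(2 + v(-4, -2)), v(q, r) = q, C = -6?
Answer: 1330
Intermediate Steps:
G = I*sqrt(2) (G = sqrt(2 - 4) = sqrt(-2) = I*sqrt(2) ≈ 1.4142*I)
F(Z, U) = -19 (F(Z, U) = 1 - 20 = -19)
a = 7 (a = 0 + 7 = 7)
(a*(-10))*F(C, G) = (7*(-10))*(-19) = -70*(-19) = 1330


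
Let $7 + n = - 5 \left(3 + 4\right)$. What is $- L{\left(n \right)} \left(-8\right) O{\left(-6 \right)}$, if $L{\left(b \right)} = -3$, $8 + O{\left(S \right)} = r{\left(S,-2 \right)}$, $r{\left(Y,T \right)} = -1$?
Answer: $216$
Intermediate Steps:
$O{\left(S \right)} = -9$ ($O{\left(S \right)} = -8 - 1 = -9$)
$n = -42$ ($n = -7 - 5 \left(3 + 4\right) = -7 - 35 = -42$)
$- L{\left(n \right)} \left(-8\right) O{\left(-6 \right)} = - \left(-3\right) \left(-8\right) \left(-9\right) = - 24 \left(-9\right) = \left(-1\right) \left(-216\right) = 216$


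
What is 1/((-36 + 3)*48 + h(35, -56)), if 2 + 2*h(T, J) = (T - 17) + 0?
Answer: -1/1576 ≈ -0.00063452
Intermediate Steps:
h(T, J) = -19/2 + T/2 (h(T, J) = -1 + ((T - 17) + 0)/2 = -1 + ((-17 + T) + 0)/2 = -1 + (-17 + T)/2 = -1 + (-17/2 + T/2) = -19/2 + T/2)
1/((-36 + 3)*48 + h(35, -56)) = 1/((-36 + 3)*48 + (-19/2 + (½)*35)) = 1/(-33*48 + (-19/2 + 35/2)) = 1/(-1584 + 8) = 1/(-1576) = -1/1576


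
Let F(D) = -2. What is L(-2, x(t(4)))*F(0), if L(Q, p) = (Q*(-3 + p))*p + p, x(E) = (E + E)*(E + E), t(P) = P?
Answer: 15488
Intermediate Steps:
x(E) = 4*E² (x(E) = (2*E)*(2*E) = 4*E²)
L(Q, p) = p + Q*p*(-3 + p) (L(Q, p) = Q*p*(-3 + p) + p = p + Q*p*(-3 + p))
L(-2, x(t(4)))*F(0) = ((4*4²)*(1 - 3*(-2) - 8*4²))*(-2) = ((4*16)*(1 + 6 - 8*16))*(-2) = (64*(1 + 6 - 2*64))*(-2) = (64*(1 + 6 - 128))*(-2) = (64*(-121))*(-2) = -7744*(-2) = 15488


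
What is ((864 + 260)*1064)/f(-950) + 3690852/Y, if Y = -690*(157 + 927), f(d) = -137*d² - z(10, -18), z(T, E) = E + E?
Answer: -1190730593307/240832336910 ≈ -4.9442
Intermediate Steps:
z(T, E) = 2*E
f(d) = 36 - 137*d² (f(d) = -137*d² - 2*(-18) = -137*d² - 1*(-36) = -137*d² + 36 = 36 - 137*d²)
Y = -747960 (Y = -690*1084 = -747960)
((864 + 260)*1064)/f(-950) + 3690852/Y = ((864 + 260)*1064)/(36 - 137*(-950)²) + 3690852/(-747960) = (1124*1064)/(36 - 137*902500) + 3690852*(-1/747960) = 1195936/(36 - 123642500) - 307571/62330 = 1195936/(-123642464) - 307571/62330 = 1195936*(-1/123642464) - 307571/62330 = -37373/3863827 - 307571/62330 = -1190730593307/240832336910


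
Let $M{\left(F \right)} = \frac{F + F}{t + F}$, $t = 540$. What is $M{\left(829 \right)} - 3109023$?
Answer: $- \frac{4256250829}{1369} \approx -3.109 \cdot 10^{6}$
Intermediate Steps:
$M{\left(F \right)} = \frac{2 F}{540 + F}$ ($M{\left(F \right)} = \frac{F + F}{540 + F} = \frac{2 F}{540 + F}$)
$M{\left(829 \right)} - 3109023 = 2 \cdot 829 \frac{1}{540 + 829} - 3109023 = 2 \cdot 829 \cdot \frac{1}{1369} - 3109023 = \frac{1658}{1369} - 3109023 = - \frac{4256250829}{1369}$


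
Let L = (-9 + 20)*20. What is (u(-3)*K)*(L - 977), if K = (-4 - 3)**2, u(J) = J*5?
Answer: 556395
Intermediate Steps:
u(J) = 5*J
L = 220 (L = 11*20 = 220)
K = 49 (K = (-7)**2 = 49)
(u(-3)*K)*(L - 977) = ((5*(-3))*49)*(220 - 977) = -15*49*(-757) = -735*(-757) = 556395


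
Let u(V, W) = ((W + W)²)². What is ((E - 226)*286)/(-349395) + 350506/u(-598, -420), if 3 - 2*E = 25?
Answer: 1124894632952129/5798458794240000 ≈ 0.19400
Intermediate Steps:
E = -11 (E = 3/2 - ½*25 = 3/2 - 25/2 = -11)
u(V, W) = 16*W⁴ (u(V, W) = ((2*W)²)² = (4*W²)² = 16*W⁴)
((E - 226)*286)/(-349395) + 350506/u(-598, -420) = ((-11 - 226)*286)/(-349395) + 350506/((16*(-420)⁴)) = -237*286*(-1/349395) + 350506/((16*31116960000)) = -67782*(-1/349395) + 350506/497871360000 = 22594/116465 + 350506*(1/497871360000) = 22594/116465 + 175253/248935680000 = 1124894632952129/5798458794240000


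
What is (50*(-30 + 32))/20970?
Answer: 10/2097 ≈ 0.0047687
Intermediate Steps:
(50*(-30 + 32))/20970 = (50*2)*(1/20970) = 100*(1/20970) = 10/2097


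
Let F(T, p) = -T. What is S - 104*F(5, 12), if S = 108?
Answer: 628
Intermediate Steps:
S - 104*F(5, 12) = 108 - (-104)*5 = 108 - 104*(-5) = 108 + 520 = 628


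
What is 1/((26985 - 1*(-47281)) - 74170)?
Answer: 1/96 ≈ 0.010417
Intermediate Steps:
1/((26985 - 1*(-47281)) - 74170) = 1/((26985 + 47281) - 74170) = 1/(74266 - 74170) = 1/96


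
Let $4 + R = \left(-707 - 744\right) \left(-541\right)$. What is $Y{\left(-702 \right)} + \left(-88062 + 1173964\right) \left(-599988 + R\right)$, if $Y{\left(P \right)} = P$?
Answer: $200890783396$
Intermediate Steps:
$R = 784987$ ($R = -4 + \left(-707 - 744\right) \left(-541\right) = -4 - -784991 = -4 + 784991 = 784987$)
$Y{\left(-702 \right)} + \left(-88062 + 1173964\right) \left(-599988 + R\right) = -702 + \left(-88062 + 1173964\right) \left(-599988 + 784987\right) = -702 + 1085902 \cdot 184999 = -702 + 200890784098 = 200890783396$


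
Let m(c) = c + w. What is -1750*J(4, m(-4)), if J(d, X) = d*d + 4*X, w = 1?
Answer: -7000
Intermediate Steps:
m(c) = 1 + c (m(c) = c + 1 = 1 + c)
J(d, X) = d**2 + 4*X
-1750*J(4, m(-4)) = -1750*(4**2 + 4*(1 - 4)) = -1750*(16 + 4*(-3)) = -1750*(16 - 12) = -1750*4 = -7000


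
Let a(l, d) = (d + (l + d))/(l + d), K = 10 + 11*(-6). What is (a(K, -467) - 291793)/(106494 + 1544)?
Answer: -152606749/56503874 ≈ -2.7008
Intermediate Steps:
K = -56 (K = 10 - 66 = -56)
a(l, d) = (l + 2*d)/(d + l) (a(l, d) = (d + (d + l))/(d + l) = (l + 2*d)/(d + l))
(a(K, -467) - 291793)/(106494 + 1544) = ((-56 + 2*(-467))/(-467 - 56) - 291793)/(106494 + 1544) = ((-56 - 934)/(-523) - 291793)/108038 = (-1/523*(-990) - 291793)*(1/108038) = (990/523 - 291793)*(1/108038) = -152606749/523*1/108038 = -152606749/56503874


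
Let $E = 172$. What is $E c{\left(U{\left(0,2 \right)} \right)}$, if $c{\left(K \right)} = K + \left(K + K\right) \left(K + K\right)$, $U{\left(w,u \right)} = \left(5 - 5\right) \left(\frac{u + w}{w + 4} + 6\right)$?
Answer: $0$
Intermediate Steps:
$U{\left(w,u \right)} = 0$ ($U{\left(w,u \right)} = 0 \left(\frac{u + w}{4 + w} + 6\right) = 0 \left(6 + \frac{u + w}{4 + w}\right) = 0$)
$c{\left(K \right)} = K + 4 K^{2}$ ($c{\left(K \right)} = K + 2 K 2 K = K + 4 K^{2}$)
$E c{\left(U{\left(0,2 \right)} \right)} = 172 \cdot 0 \left(1 + 4 \cdot 0\right) = 172 \cdot 0 \left(1 + 0\right) = 172 \cdot 0 \cdot 1 = 172 \cdot 0 = 0$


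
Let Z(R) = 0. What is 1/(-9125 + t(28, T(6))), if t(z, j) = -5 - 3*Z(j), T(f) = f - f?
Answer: -1/9130 ≈ -0.00010953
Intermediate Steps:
T(f) = 0
t(z, j) = -5 (t(z, j) = -5 - 3*0 = -5 + 0 = -5)
1/(-9125 + t(28, T(6))) = 1/(-9125 - 5) = 1/(-9130) = -1/9130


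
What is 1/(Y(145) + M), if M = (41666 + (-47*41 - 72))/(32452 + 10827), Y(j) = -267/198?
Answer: -2856414/1233809 ≈ -2.3151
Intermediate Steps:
Y(j) = -89/66 (Y(j) = -267*1/198 = -89/66)
M = 39667/43279 (M = (41666 + (-1927 - 72))/43279 = (41666 - 1999)*(1/43279) = 39667*(1/43279) = 39667/43279 ≈ 0.91654)
1/(Y(145) + M) = 1/(-89/66 + 39667/43279) = 1/(-1233809/2856414) = -2856414/1233809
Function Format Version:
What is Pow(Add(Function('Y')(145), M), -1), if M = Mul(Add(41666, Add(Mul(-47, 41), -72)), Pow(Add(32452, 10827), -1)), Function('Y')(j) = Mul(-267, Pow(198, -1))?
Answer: Rational(-2856414, 1233809) ≈ -2.3151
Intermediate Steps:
Function('Y')(j) = Rational(-89, 66) (Function('Y')(j) = Mul(-267, Rational(1, 198)) = Rational(-89, 66))
M = Rational(39667, 43279) (M = Mul(Add(41666, Add(-1927, -72)), Pow(43279, -1)) = Mul(Add(41666, -1999), Rational(1, 43279)) = Mul(39667, Rational(1, 43279)) = Rational(39667, 43279) ≈ 0.91654)
Pow(Add(Function('Y')(145), M), -1) = Pow(Add(Rational(-89, 66), Rational(39667, 43279)), -1) = Pow(Rational(-1233809, 2856414), -1) = Rational(-2856414, 1233809)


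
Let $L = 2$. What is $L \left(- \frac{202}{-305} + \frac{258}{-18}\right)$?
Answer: $- \frac{25018}{915} \approx -27.342$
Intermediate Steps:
$L \left(- \frac{202}{-305} + \frac{258}{-18}\right) = 2 \left(- \frac{202}{-305} + \frac{258}{-18}\right) = 2 \left(\left(-202\right) \left(- \frac{1}{305}\right) + 258 \left(- \frac{1}{18}\right)\right) = 2 \left(\frac{202}{305} - \frac{43}{3}\right) = 2 \left(- \frac{12509}{915}\right) = - \frac{25018}{915}$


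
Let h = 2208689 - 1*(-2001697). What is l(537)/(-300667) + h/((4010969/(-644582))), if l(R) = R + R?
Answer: -815991910235491590/1205966016323 ≈ -6.7663e+5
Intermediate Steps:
h = 4210386 (h = 2208689 + 2001697 = 4210386)
l(R) = 2*R
l(537)/(-300667) + h/((4010969/(-644582))) = (2*537)/(-300667) + 4210386/((4010969/(-644582))) = 1074*(-1/300667) + 4210386/((4010969*(-1/644582))) = -1074/300667 + 4210386/(-4010969/644582) = -1074/300667 + 4210386*(-644582/4010969) = -1074/300667 - 2713939028652/4010969 = -815991910235491590/1205966016323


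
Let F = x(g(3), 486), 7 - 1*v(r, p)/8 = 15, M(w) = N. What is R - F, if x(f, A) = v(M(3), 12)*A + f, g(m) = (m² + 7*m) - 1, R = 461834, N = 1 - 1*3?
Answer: 492909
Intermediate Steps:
N = -2 (N = 1 - 3 = -2)
M(w) = -2
v(r, p) = -64 (v(r, p) = 56 - 8*15 = 56 - 120 = -64)
g(m) = -1 + m² + 7*m
x(f, A) = f - 64*A (x(f, A) = -64*A + f = f - 64*A)
F = -31075 (F = (-1 + 3² + 7*3) - 64*486 = (-1 + 9 + 21) - 31104 = 29 - 31104 = -31075)
R - F = 461834 - 1*(-31075) = 461834 + 31075 = 492909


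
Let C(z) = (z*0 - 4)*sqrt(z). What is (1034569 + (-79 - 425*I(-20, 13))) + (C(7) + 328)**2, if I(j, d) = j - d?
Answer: 1156211 - 2624*sqrt(7) ≈ 1.1493e+6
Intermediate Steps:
C(z) = -4*sqrt(z) (C(z) = (0 - 4)*sqrt(z) = -4*sqrt(z))
(1034569 + (-79 - 425*I(-20, 13))) + (C(7) + 328)**2 = (1034569 + (-79 - 425*(-20 - 1*13))) + (-4*sqrt(7) + 328)**2 = (1034569 + (-79 - 425*(-20 - 13))) + (328 - 4*sqrt(7))**2 = (1034569 + (-79 - 425*(-33))) + (328 - 4*sqrt(7))**2 = (1034569 + (-79 + 14025)) + (328 - 4*sqrt(7))**2 = (1034569 + 13946) + (328 - 4*sqrt(7))**2 = 1048515 + (328 - 4*sqrt(7))**2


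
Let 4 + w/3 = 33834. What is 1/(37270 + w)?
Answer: 1/138760 ≈ 7.2067e-6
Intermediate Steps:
w = 101490 (w = -12 + 3*33834 = -12 + 101502 = 101490)
1/(37270 + w) = 1/(37270 + 101490) = 1/138760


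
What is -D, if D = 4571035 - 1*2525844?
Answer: -2045191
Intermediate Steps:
D = 2045191 (D = 4571035 - 2525844 = 2045191)
-D = -1*2045191 = -2045191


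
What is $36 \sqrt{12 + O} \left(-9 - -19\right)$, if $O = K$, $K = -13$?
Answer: $360 i \approx 360.0 i$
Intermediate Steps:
$O = -13$
$36 \sqrt{12 + O} \left(-9 - -19\right) = 36 \sqrt{12 - 13} \left(-9 - -19\right) = 36 \sqrt{-1} \left(-9 + 19\right) = 36 i 10 = 360 i$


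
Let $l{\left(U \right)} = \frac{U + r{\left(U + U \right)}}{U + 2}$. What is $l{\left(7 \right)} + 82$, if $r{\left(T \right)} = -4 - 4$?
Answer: $\frac{737}{9} \approx 81.889$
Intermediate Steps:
$r{\left(T \right)} = -8$
$l{\left(U \right)} = \frac{-8 + U}{2 + U}$ ($l{\left(U \right)} = \frac{U - 8}{U + 2} = \frac{-8 + U}{2 + U}$)
$l{\left(7 \right)} + 82 = \frac{-8 + 7}{2 + 7} + 82 = \frac{1}{9} \left(-1\right) + 82 = - \frac{1}{9} + 82 = \frac{737}{9}$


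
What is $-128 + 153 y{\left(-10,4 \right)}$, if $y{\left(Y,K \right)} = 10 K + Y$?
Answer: $4462$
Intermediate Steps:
$y{\left(Y,K \right)} = Y + 10 K$
$-128 + 153 y{\left(-10,4 \right)} = -128 + 153 \left(-10 + 10 \cdot 4\right) = -128 + 153 \left(-10 + 40\right) = -128 + 153 \cdot 30 = -128 + 4590 = 4462$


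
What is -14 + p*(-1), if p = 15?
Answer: -29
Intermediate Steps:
-14 + p*(-1) = -14 + 15*(-1) = -14 - 15 = -29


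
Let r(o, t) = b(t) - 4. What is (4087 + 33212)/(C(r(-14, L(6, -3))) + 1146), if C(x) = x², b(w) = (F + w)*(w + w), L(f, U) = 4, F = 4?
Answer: 12433/1582 ≈ 7.8590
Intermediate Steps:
b(w) = 2*w*(4 + w) (b(w) = (4 + w)*(w + w) = (4 + w)*(2*w) = 2*w*(4 + w))
r(o, t) = -4 + 2*t*(4 + t) (r(o, t) = 2*t*(4 + t) - 4 = -4 + 2*t*(4 + t))
(4087 + 33212)/(C(r(-14, L(6, -3))) + 1146) = (4087 + 33212)/((-4 + 2*4*(4 + 4))² + 1146) = 37299/((-4 + 2*4*8)² + 1146) = 37299/((-4 + 64)² + 1146) = 37299/(60² + 1146) = 37299/(3600 + 1146) = 37299/4746 = 37299*(1/4746) = 12433/1582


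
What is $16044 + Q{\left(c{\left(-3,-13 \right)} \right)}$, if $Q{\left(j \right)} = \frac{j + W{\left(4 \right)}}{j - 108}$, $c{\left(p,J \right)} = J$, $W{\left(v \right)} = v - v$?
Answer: $\frac{1941337}{121} \approx 16044.0$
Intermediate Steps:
$W{\left(v \right)} = 0$
$Q{\left(j \right)} = \frac{j}{-108 + j}$ ($Q{\left(j \right)} = \frac{j + 0}{j - 108} = \frac{j}{-108 + j}$)
$16044 + Q{\left(c{\left(-3,-13 \right)} \right)} = 16044 - \frac{13}{-108 - 13} = 16044 - \frac{13}{-121} = 16044 - - \frac{13}{121} = 16044 + \frac{13}{121} = \frac{1941337}{121}$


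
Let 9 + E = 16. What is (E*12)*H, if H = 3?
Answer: 252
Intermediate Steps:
E = 7 (E = -9 + 16 = 7)
(E*12)*H = (7*12)*3 = 84*3 = 252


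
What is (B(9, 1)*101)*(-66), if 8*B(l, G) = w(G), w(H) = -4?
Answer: 3333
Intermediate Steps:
B(l, G) = -½ (B(l, G) = (⅛)*(-4) = -½)
(B(9, 1)*101)*(-66) = -½*101*(-66) = -101/2*(-66) = 3333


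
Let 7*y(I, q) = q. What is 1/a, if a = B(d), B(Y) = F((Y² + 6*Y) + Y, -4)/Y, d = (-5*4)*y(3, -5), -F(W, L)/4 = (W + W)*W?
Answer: -343/17760800 ≈ -1.9312e-5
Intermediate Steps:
y(I, q) = q/7
F(W, L) = -8*W² (F(W, L) = -4*(W + W)*W = -4*2*W*W = -8*W²)
d = 100/7 (d = (-5*4)*((⅐)*(-5)) = -20*(-5/7) = 100/7 ≈ 14.286)
B(Y) = -8*(Y² + 7*Y)²/Y (B(Y) = (-8*((Y² + 6*Y) + Y)²)/Y = (-8*(Y² + 7*Y)²)/Y = -8*(Y² + 7*Y)²/Y)
a = -17760800/343 (a = -8*100/7*(7 + 100/7)² = -8*100/7*(149/7)² = -8*100/7*22201/49 = -17760800/343 ≈ -51781.)
1/a = 1/(-17760800/343) = -343/17760800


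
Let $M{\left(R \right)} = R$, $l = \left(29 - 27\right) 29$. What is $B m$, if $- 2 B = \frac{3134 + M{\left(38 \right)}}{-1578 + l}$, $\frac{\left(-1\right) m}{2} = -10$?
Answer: $\frac{793}{38} \approx 20.868$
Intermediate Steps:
$m = 20$ ($m = \left(-2\right) \left(-10\right) = 20$)
$l = 58$ ($l = 2 \cdot 29 = 58$)
$B = \frac{793}{760}$ ($B = - \frac{\left(3134 + 38\right) \frac{1}{-1578 + 58}}{2} = - \frac{3172 \frac{1}{-1520}}{2} = - \frac{3172 \left(- \frac{1}{1520}\right)}{2} = \left(- \frac{1}{2}\right) \left(- \frac{793}{380}\right) = \frac{793}{760} \approx 1.0434$)
$B m = \frac{793}{760} \cdot 20 = \frac{793}{38}$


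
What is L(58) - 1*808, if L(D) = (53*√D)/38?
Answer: -808 + 53*√58/38 ≈ -797.38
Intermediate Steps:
L(D) = 53*√D/38 (L(D) = (53*√D)*(1/38) = 53*√D/38)
L(58) - 1*808 = 53*√58/38 - 1*808 = 53*√58/38 - 808 = -808 + 53*√58/38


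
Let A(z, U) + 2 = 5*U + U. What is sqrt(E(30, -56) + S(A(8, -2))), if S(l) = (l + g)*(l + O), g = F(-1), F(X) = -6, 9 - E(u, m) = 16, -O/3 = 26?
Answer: sqrt(1833) ≈ 42.814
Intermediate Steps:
O = -78 (O = -3*26 = -78)
E(u, m) = -7 (E(u, m) = 9 - 1*16 = 9 - 16 = -7)
g = -6
A(z, U) = -2 + 6*U (A(z, U) = -2 + (5*U + U) = -2 + 6*U)
S(l) = (-78 + l)*(-6 + l) (S(l) = (l - 6)*(l - 78) = (-6 + l)*(-78 + l) = (-78 + l)*(-6 + l))
sqrt(E(30, -56) + S(A(8, -2))) = sqrt(-7 + (468 + (-2 + 6*(-2))**2 - 84*(-2 + 6*(-2)))) = sqrt(-7 + (468 + (-2 - 12)**2 - 84*(-2 - 12))) = sqrt(-7 + (468 + (-14)**2 - 84*(-14))) = sqrt(-7 + (468 + 196 + 1176)) = sqrt(-7 + 1840) = sqrt(1833)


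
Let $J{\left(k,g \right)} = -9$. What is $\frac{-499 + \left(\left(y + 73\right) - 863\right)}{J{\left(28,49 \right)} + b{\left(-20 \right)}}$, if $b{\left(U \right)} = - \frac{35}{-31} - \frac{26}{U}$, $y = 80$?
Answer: $\frac{124930}{679} \approx 183.99$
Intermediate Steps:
$b{\left(U \right)} = \frac{35}{31} - \frac{26}{U}$ ($b{\left(U \right)} = \left(-35\right) \left(- \frac{1}{31}\right) - \frac{26}{U} = \frac{35}{31} - \frac{26}{U}$)
$\frac{-499 + \left(\left(y + 73\right) - 863\right)}{J{\left(28,49 \right)} + b{\left(-20 \right)}} = \frac{-499 + \left(\left(80 + 73\right) - 863\right)}{-9 - \left(- \frac{35}{31} + \frac{26}{-20}\right)} = \frac{-499 + \left(153 - 863\right)}{-9 + \left(\frac{35}{31} - - \frac{13}{10}\right)} = \frac{-499 - 710}{-9 + \left(\frac{35}{31} + \frac{13}{10}\right)} = - \frac{1209}{-9 + \frac{753}{310}} = - \frac{1209}{- \frac{2037}{310}} = \left(-1209\right) \left(- \frac{310}{2037}\right) = \frac{124930}{679}$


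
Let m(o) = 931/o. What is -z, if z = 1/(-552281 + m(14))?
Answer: 2/1104429 ≈ 1.8109e-6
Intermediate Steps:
z = -2/1104429 (z = 1/(-552281 + 931/14) = 1/(-552281 + 931*(1/14)) = 1/(-552281 + 133/2) = 1/(-1104429/2) = -2/1104429 ≈ -1.8109e-6)
-z = -1*(-2/1104429) = 2/1104429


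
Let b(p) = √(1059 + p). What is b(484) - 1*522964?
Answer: -522964 + √1543 ≈ -5.2292e+5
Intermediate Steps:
b(484) - 1*522964 = √(1059 + 484) - 1*522964 = √1543 - 522964 = -522964 + √1543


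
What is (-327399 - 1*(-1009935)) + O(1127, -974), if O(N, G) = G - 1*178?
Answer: 681384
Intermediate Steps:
O(N, G) = -178 + G (O(N, G) = G - 178 = -178 + G)
(-327399 - 1*(-1009935)) + O(1127, -974) = (-327399 - 1*(-1009935)) + (-178 - 974) = (-327399 + 1009935) - 1152 = 682536 - 1152 = 681384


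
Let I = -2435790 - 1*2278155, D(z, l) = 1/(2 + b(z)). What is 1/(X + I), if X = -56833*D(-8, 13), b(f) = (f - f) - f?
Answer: -10/47196283 ≈ -2.1188e-7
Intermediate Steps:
b(f) = -f (b(f) = 0 - f = -f)
D(z, l) = 1/(2 - z)
I = -4713945 (I = -2435790 - 2278155 = -4713945)
X = -56833/10 (X = -(-56833)/(-2 - 8) = -(-56833)/(-10) = -(-56833)*(-1)/10 = -56833*1/10 = -56833/10 ≈ -5683.3)
1/(X + I) = 1/(-56833/10 - 4713945) = 1/(-47196283/10) = -10/47196283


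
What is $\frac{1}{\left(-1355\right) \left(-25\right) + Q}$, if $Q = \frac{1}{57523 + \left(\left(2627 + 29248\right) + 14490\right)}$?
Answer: $\frac{103888}{3519206001} \approx 2.952 \cdot 10^{-5}$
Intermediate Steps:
$Q = \frac{1}{103888}$ ($Q = \frac{1}{57523 + \left(31875 + 14490\right)} = \frac{1}{57523 + 46365} = \frac{1}{103888} \approx 9.6257 \cdot 10^{-6}$)
$\frac{1}{\left(-1355\right) \left(-25\right) + Q} = \frac{1}{\left(-1355\right) \left(-25\right) + \frac{1}{103888}} = \frac{1}{33875 + \frac{1}{103888}} = \frac{1}{\frac{3519206001}{103888}} = \frac{103888}{3519206001}$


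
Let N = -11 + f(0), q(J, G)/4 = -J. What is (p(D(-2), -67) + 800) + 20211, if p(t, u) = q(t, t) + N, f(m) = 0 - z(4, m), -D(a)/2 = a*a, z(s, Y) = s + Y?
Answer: 21028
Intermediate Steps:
z(s, Y) = Y + s
q(J, G) = -4*J (q(J, G) = 4*(-J) = -4*J)
D(a) = -2*a² (D(a) = -2*a*a = -2*a²)
f(m) = -4 - m (f(m) = 0 - (m + 4) = 0 - (4 + m) = 0 + (-4 - m) = -4 - m)
N = -15 (N = -11 + (-4 - 1*0) = -11 + (-4 + 0) = -11 - 4 = -15)
p(t, u) = -15 - 4*t (p(t, u) = -4*t - 15 = -15 - 4*t)
(p(D(-2), -67) + 800) + 20211 = ((-15 - (-8)*(-2)²) + 800) + 20211 = ((-15 - (-8)*4) + 800) + 20211 = ((-15 - 4*(-8)) + 800) + 20211 = ((-15 + 32) + 800) + 20211 = (17 + 800) + 20211 = 817 + 20211 = 21028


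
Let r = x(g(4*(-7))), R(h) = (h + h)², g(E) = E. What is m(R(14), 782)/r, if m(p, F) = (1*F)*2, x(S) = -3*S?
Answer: 391/21 ≈ 18.619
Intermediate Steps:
R(h) = 4*h² (R(h) = (2*h)² = 4*h²)
m(p, F) = 2*F (m(p, F) = F*2 = 2*F)
r = 84 (r = -12*(-7) = -3*(-28) = 84)
m(R(14), 782)/r = (2*782)/84 = 1564*(1/84) = 391/21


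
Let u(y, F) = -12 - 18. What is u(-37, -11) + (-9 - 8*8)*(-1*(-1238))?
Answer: -90404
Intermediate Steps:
u(y, F) = -30
u(-37, -11) + (-9 - 8*8)*(-1*(-1238)) = -30 + (-9 - 8*8)*(-1*(-1238)) = -30 + (-9 - 64)*1238 = -30 - 73*1238 = -30 - 90374 = -90404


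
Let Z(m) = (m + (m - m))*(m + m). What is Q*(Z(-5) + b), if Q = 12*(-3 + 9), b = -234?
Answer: -13248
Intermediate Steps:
Z(m) = 2*m**2 (Z(m) = (m + 0)*(2*m) = m*(2*m) = 2*m**2)
Q = 72 (Q = 12*6 = 72)
Q*(Z(-5) + b) = 72*(2*(-5)**2 - 234) = 72*(2*25 - 234) = 72*(50 - 234) = 72*(-184) = -13248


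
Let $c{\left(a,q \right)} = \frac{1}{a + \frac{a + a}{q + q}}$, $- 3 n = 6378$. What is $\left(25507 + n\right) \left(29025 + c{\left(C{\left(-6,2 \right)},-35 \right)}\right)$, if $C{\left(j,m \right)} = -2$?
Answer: $\frac{46146261365}{68} \approx 6.7862 \cdot 10^{8}$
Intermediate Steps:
$n = -2126$ ($n = \left(- \frac{1}{3}\right) 6378 = -2126$)
$c{\left(a,q \right)} = \frac{1}{a + \frac{a}{q}}$ ($c{\left(a,q \right)} = \frac{1}{a + \frac{2 a}{2 q}} = \frac{1}{a + 2 a \frac{1}{2 q}} = \frac{1}{a + \frac{a}{q}}$)
$\left(25507 + n\right) \left(29025 + c{\left(C{\left(-6,2 \right)},-35 \right)}\right) = \left(25507 - 2126\right) \left(29025 - \frac{35}{\left(-2\right) \left(1 - 35\right)}\right) = 23381 \left(29025 - - \frac{35}{2 \left(-34\right)}\right) = 23381 \left(29025 - \left(- \frac{35}{2}\right) \left(- \frac{1}{34}\right)\right) = 23381 \left(29025 - \frac{35}{68}\right) = 23381 \cdot \frac{1973665}{68} = \frac{46146261365}{68}$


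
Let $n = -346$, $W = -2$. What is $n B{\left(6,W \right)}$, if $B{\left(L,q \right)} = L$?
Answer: $-2076$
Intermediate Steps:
$n B{\left(6,W \right)} = \left(-346\right) 6 = -2076$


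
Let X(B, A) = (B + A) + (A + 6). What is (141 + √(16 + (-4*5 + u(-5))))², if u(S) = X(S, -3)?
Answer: 19872 + 846*I ≈ 19872.0 + 846.0*I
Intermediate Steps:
X(B, A) = 6 + B + 2*A (X(B, A) = (A + B) + (6 + A) = 6 + B + 2*A)
u(S) = S (u(S) = 6 + S + 2*(-3) = 6 + S - 6 = S)
(141 + √(16 + (-4*5 + u(-5))))² = (141 + √(16 + (-4*5 - 5)))² = (141 + √(16 + (-20 - 5)))² = (141 + √(16 - 25))² = (141 + √(-9))² = (141 + 3*I)²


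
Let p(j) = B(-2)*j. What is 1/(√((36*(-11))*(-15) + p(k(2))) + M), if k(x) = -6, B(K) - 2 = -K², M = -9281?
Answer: -9281/86131009 - 8*√93/86131009 ≈ -0.00010865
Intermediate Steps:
B(K) = 2 - K²
p(j) = -2*j (p(j) = (2 - 1*(-2)²)*j = (2 - 1*4)*j = (2 - 4)*j = -2*j)
1/(√((36*(-11))*(-15) + p(k(2))) + M) = 1/(√((36*(-11))*(-15) - 2*(-6)) - 9281) = 1/(√(-396*(-15) + 12) - 9281) = 1/(√(5940 + 12) - 9281) = 1/(√5952 - 9281) = 1/(8*√93 - 9281) = 1/(-9281 + 8*√93)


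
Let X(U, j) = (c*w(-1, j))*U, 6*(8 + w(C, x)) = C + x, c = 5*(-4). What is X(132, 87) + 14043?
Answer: -2677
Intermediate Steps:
c = -20
w(C, x) = -8 + C/6 + x/6 (w(C, x) = -8 + (C + x)/6 = -8 + (C/6 + x/6) = -8 + C/6 + x/6)
X(U, j) = U*(490/3 - 10*j/3) (X(U, j) = (-20*(-8 + (⅙)*(-1) + j/6))*U = (-20*(-8 - ⅙ + j/6))*U = (-20*(-49/6 + j/6))*U = (490/3 - 10*j/3)*U = U*(490/3 - 10*j/3))
X(132, 87) + 14043 = (10/3)*132*(49 - 1*87) + 14043 = (10/3)*132*(49 - 87) + 14043 = (10/3)*132*(-38) + 14043 = -16720 + 14043 = -2677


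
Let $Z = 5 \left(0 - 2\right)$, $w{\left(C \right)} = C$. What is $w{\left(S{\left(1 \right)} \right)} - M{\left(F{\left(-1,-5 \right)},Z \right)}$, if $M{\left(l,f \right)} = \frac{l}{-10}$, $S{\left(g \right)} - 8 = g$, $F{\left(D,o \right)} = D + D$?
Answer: $\frac{44}{5} \approx 8.8$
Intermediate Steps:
$F{\left(D,o \right)} = 2 D$
$S{\left(g \right)} = 8 + g$
$Z = -10$ ($Z = 5 \left(-2\right) = -10$)
$M{\left(l,f \right)} = - \frac{l}{10}$ ($M{\left(l,f \right)} = l \left(- \frac{1}{10}\right) = - \frac{l}{10}$)
$w{\left(S{\left(1 \right)} \right)} - M{\left(F{\left(-1,-5 \right)},Z \right)} = \left(8 + 1\right) - - \frac{2 \left(-1\right)}{10} = 9 - \left(- \frac{1}{10}\right) \left(-2\right) = 9 - \frac{1}{5} = \frac{44}{5}$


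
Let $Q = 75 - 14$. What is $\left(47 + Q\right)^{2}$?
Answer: $11664$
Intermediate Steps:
$Q = 61$ ($Q = 75 - 14 = 61$)
$\left(47 + Q\right)^{2} = \left(47 + 61\right)^{2} = 108^{2} = 11664$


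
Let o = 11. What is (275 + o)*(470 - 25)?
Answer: 127270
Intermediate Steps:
(275 + o)*(470 - 25) = (275 + 11)*(470 - 25) = 286*445 = 127270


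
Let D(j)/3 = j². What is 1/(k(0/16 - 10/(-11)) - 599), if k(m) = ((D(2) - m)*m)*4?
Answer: -121/67599 ≈ -0.0017900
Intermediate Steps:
D(j) = 3*j²
k(m) = 4*m*(12 - m) (k(m) = ((3*2² - m)*m)*4 = ((3*4 - m)*m)*4 = ((12 - m)*m)*4 = (m*(12 - m))*4 = 4*m*(12 - m))
1/(k(0/16 - 10/(-11)) - 599) = 1/(4*(0/16 - 10/(-11))*(12 - (0/16 - 10/(-11))) - 599) = 1/(4*(0*(1/16) - 10*(-1/11))*(12 - (0*(1/16) - 10*(-1/11))) - 599) = 1/(4*(0 + 10/11)*(12 - (0 + 10/11)) - 599) = 1/(4*(10/11)*(12 - 1*10/11) - 599) = 1/(4*(10/11)*(12 - 10/11) - 599) = 1/(4*(10/11)*(122/11) - 599) = 1/(4880/121 - 599) = 1/(-67599/121) = -121/67599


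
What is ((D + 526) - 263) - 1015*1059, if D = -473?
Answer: -1075095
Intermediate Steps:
((D + 526) - 263) - 1015*1059 = ((-473 + 526) - 263) - 1015*1059 = (53 - 263) - 1074885 = -210 - 1074885 = -1075095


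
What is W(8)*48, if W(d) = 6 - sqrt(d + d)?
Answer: 96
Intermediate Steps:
W(d) = 6 - sqrt(2)*sqrt(d) (W(d) = 6 - sqrt(2*d) = 6 - sqrt(2)*sqrt(d))
W(8)*48 = (6 - sqrt(2)*sqrt(8))*48 = (6 - sqrt(2)*2*sqrt(2))*48 = (6 - 4)*48 = 2*48 = 96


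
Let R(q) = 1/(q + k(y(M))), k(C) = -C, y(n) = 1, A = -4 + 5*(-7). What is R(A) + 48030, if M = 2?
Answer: 1921199/40 ≈ 48030.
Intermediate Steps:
A = -39 (A = -4 - 35 = -39)
R(q) = 1/(-1 + q) (R(q) = 1/(q - 1*1) = 1/(q - 1) = 1/(-1 + q))
R(A) + 48030 = 1/(-1 - 39) + 48030 = 1/(-40) + 48030 = -1/40 + 48030 = 1921199/40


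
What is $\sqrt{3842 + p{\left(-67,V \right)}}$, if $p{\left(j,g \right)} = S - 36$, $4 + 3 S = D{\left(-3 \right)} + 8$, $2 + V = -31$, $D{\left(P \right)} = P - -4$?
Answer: $\frac{\sqrt{34269}}{3} \approx 61.706$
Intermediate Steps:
$D{\left(P \right)} = 4 + P$ ($D{\left(P \right)} = P + 4 = 4 + P$)
$V = -33$ ($V = -2 - 31 = -33$)
$S = \frac{5}{3}$ ($S = - \frac{4}{3} + \frac{\left(4 - 3\right) + 8}{3} = - \frac{4}{3} + \frac{1 + 8}{3} = - \frac{4}{3} + \frac{1}{3} \cdot 9 = - \frac{4}{3} + 3 = \frac{5}{3} \approx 1.6667$)
$p{\left(j,g \right)} = - \frac{103}{3}$ ($p{\left(j,g \right)} = \frac{5}{3} - 36 = - \frac{103}{3}$)
$\sqrt{3842 + p{\left(-67,V \right)}} = \sqrt{3842 - \frac{103}{3}} = \sqrt{\frac{11423}{3}} = \frac{\sqrt{34269}}{3}$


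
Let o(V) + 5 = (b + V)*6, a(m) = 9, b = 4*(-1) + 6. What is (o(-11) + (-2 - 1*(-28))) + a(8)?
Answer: -24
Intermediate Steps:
b = 2 (b = -4 + 6 = 2)
o(V) = 7 + 6*V (o(V) = -5 + (2 + V)*6 = -5 + (12 + 6*V) = 7 + 6*V)
(o(-11) + (-2 - 1*(-28))) + a(8) = ((7 + 6*(-11)) + (-2 - 1*(-28))) + 9 = ((7 - 66) + (-2 + 28)) + 9 = (-59 + 26) + 9 = -33 + 9 = -24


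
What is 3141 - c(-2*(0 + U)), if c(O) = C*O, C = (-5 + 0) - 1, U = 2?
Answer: 3117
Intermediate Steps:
C = -6 (C = -5 - 1 = -6)
c(O) = -6*O
3141 - c(-2*(0 + U)) = 3141 - (-6)*(-2*(0 + 2)) = 3141 - (-6)*(-2*2) = 3141 - (-6)*(-4) = 3141 - 1*24 = 3141 - 24 = 3117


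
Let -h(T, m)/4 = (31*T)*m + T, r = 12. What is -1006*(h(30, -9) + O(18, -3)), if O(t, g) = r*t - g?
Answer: -33780474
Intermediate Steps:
h(T, m) = -4*T - 124*T*m (h(T, m) = -4*((31*T)*m + T) = -4*(31*T*m + T) = -4*(T + 31*T*m) = -4*T - 124*T*m)
O(t, g) = -g + 12*t (O(t, g) = 12*t - g = -g + 12*t)
-1006*(h(30, -9) + O(18, -3)) = -1006*(-4*30*(1 + 31*(-9)) + (-1*(-3) + 12*18)) = -1006*(-4*30*(1 - 279) + (3 + 216)) = -1006*(-4*30*(-278) + 219) = -1006*(33360 + 219) = -1006*33579 = -33780474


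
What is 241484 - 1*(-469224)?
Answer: 710708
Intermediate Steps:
241484 - 1*(-469224) = 241484 + 469224 = 710708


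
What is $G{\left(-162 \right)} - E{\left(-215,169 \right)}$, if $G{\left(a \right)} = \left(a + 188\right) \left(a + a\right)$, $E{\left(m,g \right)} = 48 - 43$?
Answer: $-8429$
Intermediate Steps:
$E{\left(m,g \right)} = 5$
$G{\left(a \right)} = 2 a \left(188 + a\right)$ ($G{\left(a \right)} = \left(188 + a\right) 2 a = 2 a \left(188 + a\right)$)
$G{\left(-162 \right)} - E{\left(-215,169 \right)} = 2 \left(-162\right) \left(188 - 162\right) - 5 = 2 \left(-162\right) 26 - 5 = -8424 - 5 = -8429$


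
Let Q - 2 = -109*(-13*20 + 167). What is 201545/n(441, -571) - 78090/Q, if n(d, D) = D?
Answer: -2088054145/5789369 ≈ -360.67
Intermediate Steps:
Q = 10139 (Q = 2 - 109*(-13*20 + 167) = 2 - 109*(-260 + 167) = 2 - 109*(-93) = 2 + 10137 = 10139)
201545/n(441, -571) - 78090/Q = 201545/(-571) - 78090/10139 = 201545*(-1/571) - 78090*1/10139 = -201545/571 - 78090/10139 = -2088054145/5789369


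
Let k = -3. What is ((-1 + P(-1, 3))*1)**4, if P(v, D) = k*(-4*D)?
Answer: 1500625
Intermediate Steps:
P(v, D) = 12*D (P(v, D) = -(-12)*D = 12*D)
((-1 + P(-1, 3))*1)**4 = ((-1 + 12*3)*1)**4 = ((-1 + 36)*1)**4 = (35*1)**4 = 35**4 = 1500625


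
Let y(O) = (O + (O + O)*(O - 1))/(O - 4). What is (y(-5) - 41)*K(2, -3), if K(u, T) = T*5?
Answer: 2120/3 ≈ 706.67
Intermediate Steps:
y(O) = (O + 2*O*(-1 + O))/(-4 + O) (y(O) = (O + (2*O)*(-1 + O))/(-4 + O) = (O + 2*O*(-1 + O))/(-4 + O))
K(u, T) = 5*T
(y(-5) - 41)*K(2, -3) = (-5*(-1 + 2*(-5))/(-4 - 5) - 41)*(5*(-3)) = (-5*(-1 - 10)/(-9) - 41)*(-15) = (-5*(-1/9)*(-11) - 41)*(-15) = (-55/9 - 41)*(-15) = -424/9*(-15) = 2120/3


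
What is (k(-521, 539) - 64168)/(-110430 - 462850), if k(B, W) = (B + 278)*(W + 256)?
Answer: 257353/573280 ≈ 0.44891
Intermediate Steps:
k(B, W) = (256 + W)*(278 + B) (k(B, W) = (278 + B)*(256 + W) = (256 + W)*(278 + B))
(k(-521, 539) - 64168)/(-110430 - 462850) = ((71168 + 256*(-521) + 278*539 - 521*539) - 64168)/(-110430 - 462850) = ((71168 - 133376 + 149842 - 280819) - 64168)/(-573280) = (-193185 - 64168)*(-1/573280) = -257353*(-1/573280) = 257353/573280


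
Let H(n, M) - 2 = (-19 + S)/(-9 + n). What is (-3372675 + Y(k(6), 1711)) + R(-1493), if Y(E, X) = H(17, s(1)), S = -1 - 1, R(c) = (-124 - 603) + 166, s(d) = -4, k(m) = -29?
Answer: -26985893/8 ≈ -3.3732e+6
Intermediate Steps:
R(c) = -561 (R(c) = -727 + 166 = -561)
S = -2
H(n, M) = 2 - 21/(-9 + n) (H(n, M) = 2 + (-19 - 2)/(-9 + n) = 2 - 21/(-9 + n))
Y(E, X) = -5/8 (Y(E, X) = (-39 + 2*17)/(-9 + 17) = (-39 + 34)/8 = (1/8)*(-5) = -5/8)
(-3372675 + Y(k(6), 1711)) + R(-1493) = (-3372675 - 5/8) - 561 = -26981405/8 - 561 = -26985893/8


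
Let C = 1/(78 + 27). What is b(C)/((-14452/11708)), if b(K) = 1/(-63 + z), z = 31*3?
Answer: -2927/108390 ≈ -0.027004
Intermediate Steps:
C = 1/105 ≈ 0.0095238
z = 93
b(K) = 1/30 (b(K) = 1/(-63 + 93) = 1/30)
b(C)/((-14452/11708)) = 1/(30*((-14452/11708))) = 1/(30*((-14452*1/11708))) = 1/(30*(-3613/2927)) = (1/30)*(-2927/3613) = -2927/108390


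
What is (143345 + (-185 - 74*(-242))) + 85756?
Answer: 246824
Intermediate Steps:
(143345 + (-185 - 74*(-242))) + 85756 = (143345 + (-185 + 17908)) + 85756 = (143345 + 17723) + 85756 = 161068 + 85756 = 246824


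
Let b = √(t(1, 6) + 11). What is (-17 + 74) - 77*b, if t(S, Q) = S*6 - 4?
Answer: 57 - 77*√13 ≈ -220.63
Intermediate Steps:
t(S, Q) = -4 + 6*S (t(S, Q) = 6*S - 4 = -4 + 6*S)
b = √13 (b = √((-4 + 6*1) + 11) = √((-4 + 6) + 11) = √(2 + 11) = √13 ≈ 3.6056)
(-17 + 74) - 77*b = (-17 + 74) - 77*√13 = 57 - 77*√13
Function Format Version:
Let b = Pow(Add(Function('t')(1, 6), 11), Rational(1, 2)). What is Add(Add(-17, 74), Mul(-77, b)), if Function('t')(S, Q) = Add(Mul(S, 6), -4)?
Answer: Add(57, Mul(-77, Pow(13, Rational(1, 2)))) ≈ -220.63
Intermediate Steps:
Function('t')(S, Q) = Add(-4, Mul(6, S)) (Function('t')(S, Q) = Add(Mul(6, S), -4) = Add(-4, Mul(6, S)))
b = Pow(13, Rational(1, 2)) (b = Pow(Add(Add(-4, Mul(6, 1)), 11), Rational(1, 2)) = Pow(Add(Add(-4, 6), 11), Rational(1, 2)) = Pow(Add(2, 11), Rational(1, 2)) = Pow(13, Rational(1, 2)) ≈ 3.6056)
Add(Add(-17, 74), Mul(-77, b)) = Add(Add(-17, 74), Mul(-77, Pow(13, Rational(1, 2)))) = Add(57, Mul(-77, Pow(13, Rational(1, 2))))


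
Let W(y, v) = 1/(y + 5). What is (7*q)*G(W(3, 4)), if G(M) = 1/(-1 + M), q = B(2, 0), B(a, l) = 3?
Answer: -24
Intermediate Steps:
W(y, v) = 1/(5 + y)
q = 3
(7*q)*G(W(3, 4)) = (7*3)/(-1 + 1/(5 + 3)) = 21/(-1 + 1/8) = 21/(-7/8) = 21*(-8/7) = -24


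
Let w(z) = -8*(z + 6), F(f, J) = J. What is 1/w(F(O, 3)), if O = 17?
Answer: -1/72 ≈ -0.013889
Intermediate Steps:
w(z) = -48 - 8*z (w(z) = -8*(6 + z) = -48 - 8*z)
1/w(F(O, 3)) = 1/(-48 - 8*3) = 1/(-48 - 24) = 1/(-72) = -1/72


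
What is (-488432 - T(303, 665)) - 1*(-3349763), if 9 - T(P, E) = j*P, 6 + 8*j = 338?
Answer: 5747793/2 ≈ 2.8739e+6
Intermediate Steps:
j = 83/2 (j = -¾ + (⅛)*338 = -¾ + 169/4 = 83/2 ≈ 41.500)
T(P, E) = 9 - 83*P/2
(-488432 - T(303, 665)) - 1*(-3349763) = (-488432 - (9 - 83/2*303)) - 1*(-3349763) = (-488432 - (9 - 25149/2)) + 3349763 = (-488432 - 1*(-25131/2)) + 3349763 = (-488432 + 25131/2) + 3349763 = -951733/2 + 3349763 = 5747793/2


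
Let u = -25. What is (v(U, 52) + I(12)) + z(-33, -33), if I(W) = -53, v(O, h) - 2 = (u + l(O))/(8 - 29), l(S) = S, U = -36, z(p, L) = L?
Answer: -1703/21 ≈ -81.095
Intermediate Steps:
v(O, h) = 67/21 - O/21 (v(O, h) = 2 + (-25 + O)/(8 - 29) = 2 + (-25 + O)/(-21) = 2 + (-25 + O)*(-1/21) = 2 + (25/21 - O/21) = 67/21 - O/21)
(v(U, 52) + I(12)) + z(-33, -33) = ((67/21 - 1/21*(-36)) - 53) - 33 = ((67/21 + 12/7) - 53) - 33 = (103/21 - 53) - 33 = -1010/21 - 33 = -1703/21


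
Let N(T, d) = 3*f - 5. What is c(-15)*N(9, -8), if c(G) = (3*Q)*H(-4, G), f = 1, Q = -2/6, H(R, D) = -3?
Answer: -6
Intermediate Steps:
Q = -1/3 (Q = -2*1/6 = -1/3 ≈ -0.33333)
N(T, d) = -2 (N(T, d) = 3*1 - 5 = 3 - 5 = -2)
c(G) = 3 (c(G) = (3*(-1/3))*(-3) = -1*(-3) = 3)
c(-15)*N(9, -8) = 3*(-2) = -6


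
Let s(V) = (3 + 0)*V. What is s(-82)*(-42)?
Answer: 10332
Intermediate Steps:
s(V) = 3*V
s(-82)*(-42) = (3*(-82))*(-42) = -246*(-42) = 10332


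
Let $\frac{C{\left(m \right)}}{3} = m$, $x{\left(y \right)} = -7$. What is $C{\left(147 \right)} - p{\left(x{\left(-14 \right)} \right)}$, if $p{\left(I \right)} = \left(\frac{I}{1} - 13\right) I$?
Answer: $301$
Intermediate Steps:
$C{\left(m \right)} = 3 m$
$p{\left(I \right)} = I \left(-13 + I\right)$ ($p{\left(I \right)} = \left(I 1 - 13\right) I = \left(I - 13\right) I = \left(-13 + I\right) I = I \left(-13 + I\right)$)
$C{\left(147 \right)} - p{\left(x{\left(-14 \right)} \right)} = 3 \cdot 147 - - 7 \left(-13 - 7\right) = 441 - \left(-7\right) \left(-20\right) = 441 - 140 = 301$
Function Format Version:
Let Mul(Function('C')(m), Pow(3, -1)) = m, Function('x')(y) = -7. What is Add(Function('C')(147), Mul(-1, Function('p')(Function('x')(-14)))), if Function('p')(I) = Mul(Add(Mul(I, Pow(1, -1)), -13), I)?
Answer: 301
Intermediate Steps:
Function('C')(m) = Mul(3, m)
Function('p')(I) = Mul(I, Add(-13, I)) (Function('p')(I) = Mul(Add(Mul(I, 1), -13), I) = Mul(Add(I, -13), I) = Mul(Add(-13, I), I) = Mul(I, Add(-13, I)))
Add(Function('C')(147), Mul(-1, Function('p')(Function('x')(-14)))) = Add(Mul(3, 147), Mul(-1, Mul(-7, Add(-13, -7)))) = Add(441, Mul(-1, Mul(-7, -20))) = Add(441, Mul(-1, 140)) = Add(441, -140) = 301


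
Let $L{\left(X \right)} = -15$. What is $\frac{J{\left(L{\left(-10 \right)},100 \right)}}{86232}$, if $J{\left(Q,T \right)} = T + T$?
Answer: $\frac{25}{10779} \approx 0.0023193$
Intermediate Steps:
$J{\left(Q,T \right)} = 2 T$
$\frac{J{\left(L{\left(-10 \right)},100 \right)}}{86232} = \frac{2 \cdot 100}{86232} = 200 \cdot \frac{1}{86232} = \frac{25}{10779}$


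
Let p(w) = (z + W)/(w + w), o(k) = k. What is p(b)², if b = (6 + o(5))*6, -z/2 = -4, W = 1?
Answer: 9/1936 ≈ 0.0046488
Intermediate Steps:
z = 8 (z = -2*(-4) = 8)
b = 66 (b = (6 + 5)*6 = 11*6 = 66)
p(w) = 9/(2*w) (p(w) = (8 + 1)/(w + w) = 9/((2*w)) = 9*(1/(2*w)) = 9/(2*w))
p(b)² = ((9/2)/66)² = ((9/2)*(1/66))² = (3/44)² = 9/1936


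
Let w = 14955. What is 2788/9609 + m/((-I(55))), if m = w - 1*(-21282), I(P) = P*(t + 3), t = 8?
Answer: -346514593/5813445 ≈ -59.606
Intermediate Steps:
I(P) = 11*P (I(P) = P*(8 + 3) = P*11 = 11*P)
m = 36237 (m = 14955 - 1*(-21282) = 14955 + 21282 = 36237)
2788/9609 + m/((-I(55))) = 2788/9609 + 36237/((-11*55)) = 2788*(1/9609) + 36237/((-1*605)) = 2788/9609 + 36237/(-605) = 2788/9609 + 36237*(-1/605) = 2788/9609 - 36237/605 = -346514593/5813445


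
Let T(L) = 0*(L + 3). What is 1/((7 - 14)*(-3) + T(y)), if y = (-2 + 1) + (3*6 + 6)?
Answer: 1/21 ≈ 0.047619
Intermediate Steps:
y = 23 (y = -1 + (18 + 6) = -1 + 24 = 23)
T(L) = 0 (T(L) = 0*(3 + L) = 0)
1/((7 - 14)*(-3) + T(y)) = 1/((7 - 14)*(-3) + 0) = 1/(-7*(-3) + 0) = 1/(21 + 0) = 1/21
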